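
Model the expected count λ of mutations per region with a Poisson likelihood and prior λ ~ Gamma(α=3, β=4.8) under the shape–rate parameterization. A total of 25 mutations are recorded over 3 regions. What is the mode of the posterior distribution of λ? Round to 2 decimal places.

λ̂_MAP = 3.46

Σxᵢ = 25, n = 3.
Posterior ∝ λ^2e^(−4.8λ) · λ^25e^(−3λ) = λ^27e^(−7.8λ), i.e. Gamma(shape=28, rate=7.8).
The mode of a Gamma(a, b) with a ≥ 1 (shape–rate) is (a−1)/b = 27/7.8 ≈ 3.46.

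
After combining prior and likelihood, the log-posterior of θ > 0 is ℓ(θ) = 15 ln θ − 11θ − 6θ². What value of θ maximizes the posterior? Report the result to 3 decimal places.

θ̂_MAP = 0.750

ℓ'(θ) = 15/θ − 11 − 12θ. Setting this to zero and multiplying by θ: 12θ² + 11θ − 15 = 0.
θ = (−11 + √(11² + 4·12·15)) / (2·12) = (−11 + √841) / 24 = (−11 + 29)/24 = 3/4.
ℓ''(θ) = −15/θ² − 12 < 0, confirming a maximum.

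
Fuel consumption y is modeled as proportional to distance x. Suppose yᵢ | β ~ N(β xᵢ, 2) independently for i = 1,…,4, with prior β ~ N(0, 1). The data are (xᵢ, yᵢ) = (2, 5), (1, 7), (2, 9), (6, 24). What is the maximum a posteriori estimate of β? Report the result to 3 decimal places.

β̂_MAP = 3.809

log p(β | y) = −Σ(yᵢ − βxᵢ)²/(2·2) − β²/(2·1) + const.
Setting the derivative to zero: Σxᵢ(yᵢ − βxᵢ)/2 − β/1 = 0, so β = Σxᵢyᵢ / (Σxᵢ² + σ²/τ²).
Σxᵢyᵢ = 2·5 + 1·7 + 2·9 + 6·24 = 179; Σxᵢ² = 45; σ²/τ² = 2.
β̂_MAP = 179 / (45 + 2) = 179/47 ≈ 3.809.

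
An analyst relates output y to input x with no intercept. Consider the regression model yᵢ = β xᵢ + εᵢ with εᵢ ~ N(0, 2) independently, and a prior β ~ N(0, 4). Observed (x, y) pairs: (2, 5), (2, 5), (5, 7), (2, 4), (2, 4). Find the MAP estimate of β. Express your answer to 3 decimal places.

log p(β | y) = −Σ(yᵢ − βxᵢ)²/(2·2) − β²/(2·4) + const.
Setting the derivative to zero: Σxᵢ(yᵢ − βxᵢ)/2 − β/4 = 0, so β = Σxᵢyᵢ / (Σxᵢ² + σ²/τ²).
Σxᵢyᵢ = 2·5 + 2·5 + 5·7 + 2·4 + 2·4 = 71; Σxᵢ² = 41; σ²/τ² = 0.5.
β̂_MAP = 71 / (41 + 0.5) = 71/41.5 ≈ 1.711.

β̂_MAP = 1.711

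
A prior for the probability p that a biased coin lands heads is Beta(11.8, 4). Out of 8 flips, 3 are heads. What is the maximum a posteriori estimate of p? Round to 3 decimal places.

p̂_MAP = 0.633

Prior: Beta(11.8, 4).
Data: 3 successes in 8 trials. The binomial likelihood contributes p^3(1−p)^5, so the posterior is Beta(11.8+3, 4+5) = Beta(14.8, 9).
For Beta(a, b) with a, b > 1 the mode is (a−1)/(a+b−2) = 13.8/21.8 ≈ 0.633.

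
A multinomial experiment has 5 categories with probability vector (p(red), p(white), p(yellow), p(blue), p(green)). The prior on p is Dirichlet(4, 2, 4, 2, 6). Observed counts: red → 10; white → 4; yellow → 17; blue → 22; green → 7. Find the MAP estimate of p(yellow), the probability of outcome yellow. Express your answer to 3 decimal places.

The posterior is Dirichlet(αᵢ + nᵢ) = Dirichlet(14, 6, 21, 24, 13).
For a Dirichlet(a₁,…,a_K) with all aᵢ > 1, the mode has j-th component (aⱼ − 1)/(Σaᵢ − K).
Here Σaᵢ = 78 and K = 5, so p(yellow) = (21 − 1)/(78 − 5) = 20/73 ≈ 0.274.

MAP estimate of p(yellow) = 0.274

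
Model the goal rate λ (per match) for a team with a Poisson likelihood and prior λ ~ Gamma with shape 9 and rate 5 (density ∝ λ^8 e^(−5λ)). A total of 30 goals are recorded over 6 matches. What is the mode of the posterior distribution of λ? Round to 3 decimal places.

Σxᵢ = 30, n = 6.
Posterior ∝ λ^8e^(−5λ) · λ^30e^(−6λ) = λ^38e^(−11λ), i.e. Gamma(shape=39, rate=11).
The mode of a Gamma(a, b) with a ≥ 1 (shape–rate) is (a−1)/b = 38/11 ≈ 3.455.

λ̂_MAP = 3.455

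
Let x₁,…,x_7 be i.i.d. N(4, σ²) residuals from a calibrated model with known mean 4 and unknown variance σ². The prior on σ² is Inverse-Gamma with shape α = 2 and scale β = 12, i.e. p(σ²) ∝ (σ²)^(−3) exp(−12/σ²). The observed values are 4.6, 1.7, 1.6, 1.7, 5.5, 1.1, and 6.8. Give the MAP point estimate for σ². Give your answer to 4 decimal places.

Sum of squared deviations about the known mean: SS = (4.6−4)² + (1.7−4)² + (1.6−4)² + (1.7−4)² + (5.5−4)² + (1.1−4)² + (6.8−4)² = 35.2.
The Normal likelihood contributes (σ²)^(−n/2) exp(−SS/(2σ²)), so the posterior is Inverse-Gamma(α + n/2, β + SS/2) = Inverse-Gamma(5.5, 29.6).
The mode of Inverse-Gamma(a, b) is b/(a+1) = 29.6/6.5 ≈ 4.5538.

σ̂²_MAP = 4.5538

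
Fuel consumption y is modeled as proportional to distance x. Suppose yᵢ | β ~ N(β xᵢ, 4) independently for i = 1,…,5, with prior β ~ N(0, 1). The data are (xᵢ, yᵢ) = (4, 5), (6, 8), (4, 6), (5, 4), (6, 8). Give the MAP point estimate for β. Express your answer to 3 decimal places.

β̂_MAP = 1.203

log p(β | y) = −Σ(yᵢ − βxᵢ)²/(2·4) − β²/(2·1) + const.
Setting the derivative to zero: Σxᵢ(yᵢ − βxᵢ)/4 − β/1 = 0, so β = Σxᵢyᵢ / (Σxᵢ² + σ²/τ²).
Σxᵢyᵢ = 4·5 + 6·8 + 4·6 + 5·4 + 6·8 = 160; Σxᵢ² = 129; σ²/τ² = 4.
β̂_MAP = 160 / (129 + 4) = 160/133 ≈ 1.203.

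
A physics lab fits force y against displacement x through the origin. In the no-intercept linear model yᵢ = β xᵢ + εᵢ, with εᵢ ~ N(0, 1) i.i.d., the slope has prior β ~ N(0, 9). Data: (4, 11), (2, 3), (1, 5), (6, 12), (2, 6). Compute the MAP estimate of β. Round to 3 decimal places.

β̂_MAP = 2.275

log p(β | y) = −Σ(yᵢ − βxᵢ)²/(2·1) − β²/(2·9) + const.
Setting the derivative to zero: Σxᵢ(yᵢ − βxᵢ)/1 − β/9 = 0, so β = Σxᵢyᵢ / (Σxᵢ² + σ²/τ²).
Σxᵢyᵢ = 4·11 + 2·3 + 1·5 + 6·12 + 2·6 = 139; Σxᵢ² = 61; σ²/τ² = 1/9.
β̂_MAP = 139 / (61 + 1/9) = 139/(550/9) = 1251/550 ≈ 2.275.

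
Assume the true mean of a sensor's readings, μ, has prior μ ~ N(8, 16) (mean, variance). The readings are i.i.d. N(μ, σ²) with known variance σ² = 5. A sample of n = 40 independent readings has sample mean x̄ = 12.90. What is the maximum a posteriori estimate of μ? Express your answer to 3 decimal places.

n = 40, x̄ = 12.90.
For a Normal prior and Normal likelihood with known variance, the posterior is Normal; its mode equals its mean, the precision-weighted average.
Prior precision 1/σ₀² = 1/16 = 0.0625; data precision n/σ² = 40/5 = 8.
μ̂ = (0.0625·8 + 8·12.9) / (0.0625 + 8) = 103.7/8.0625 = 8296/645 ≈ 12.862.

μ̂_MAP = 12.862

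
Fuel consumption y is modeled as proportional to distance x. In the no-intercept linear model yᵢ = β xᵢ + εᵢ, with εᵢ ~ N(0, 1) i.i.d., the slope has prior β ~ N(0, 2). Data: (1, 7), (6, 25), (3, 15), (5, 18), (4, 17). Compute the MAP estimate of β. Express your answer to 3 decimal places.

log p(β | y) = −Σ(yᵢ − βxᵢ)²/(2·1) − β²/(2·2) + const.
Setting the derivative to zero: Σxᵢ(yᵢ − βxᵢ)/1 − β/2 = 0, so β = Σxᵢyᵢ / (Σxᵢ² + σ²/τ²).
Σxᵢyᵢ = 1·7 + 6·25 + 3·15 + 5·18 + 4·17 = 360; Σxᵢ² = 87; σ²/τ² = 0.5.
β̂_MAP = 360 / (87 + 0.5) = 360/87.5 ≈ 4.114.

β̂_MAP = 4.114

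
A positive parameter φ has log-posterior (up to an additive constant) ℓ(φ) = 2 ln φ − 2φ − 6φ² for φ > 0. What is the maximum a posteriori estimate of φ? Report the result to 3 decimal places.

ℓ'(φ) = 2/φ − 2 − 12φ. Setting this to zero and multiplying by φ: 12φ² + 2φ − 2 = 0.
φ = (−2 + √(2² + 4·12·2)) / (2·12) = (−2 + √100) / 24 = (−2 + 10)/24 = 1/3.
ℓ''(φ) = −2/φ² − 12 < 0, confirming a maximum.

φ̂_MAP = 0.333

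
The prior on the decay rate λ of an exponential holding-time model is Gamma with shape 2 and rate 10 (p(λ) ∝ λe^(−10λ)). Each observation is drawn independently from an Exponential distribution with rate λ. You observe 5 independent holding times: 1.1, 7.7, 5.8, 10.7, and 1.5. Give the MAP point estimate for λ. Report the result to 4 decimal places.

λ̂_MAP = 0.1630

The Exponential(rate=λ) likelihood is ∝ λ^n e^(−λΣtᵢ). Here n = 5 and Σtᵢ = 1.1 + 7.7 + 5.8 + 10.7 + 1.5 = 26.8.
Posterior ∝ λe^(−10λ) · λ^5e^(−26.8λ) = λ^6e^(−36.8λ), i.e. Gamma(7, 36.8).
Mode = (a−1)/b = 6/36.8 ≈ 0.1630.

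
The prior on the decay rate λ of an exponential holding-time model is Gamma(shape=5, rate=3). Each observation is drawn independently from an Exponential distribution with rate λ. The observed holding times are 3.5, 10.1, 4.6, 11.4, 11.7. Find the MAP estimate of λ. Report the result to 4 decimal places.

λ̂_MAP = 0.2032

The Exponential(rate=λ) likelihood is ∝ λ^n e^(−λΣtᵢ). Here n = 5 and Σtᵢ = 3.5 + 10.1 + 4.6 + 11.4 + 11.7 = 41.3.
Posterior ∝ λ^4e^(−3λ) · λ^5e^(−41.3λ) = λ^9e^(−44.3λ), i.e. Gamma(10, 44.3).
Mode = (a−1)/b = 9/44.3 ≈ 0.2032.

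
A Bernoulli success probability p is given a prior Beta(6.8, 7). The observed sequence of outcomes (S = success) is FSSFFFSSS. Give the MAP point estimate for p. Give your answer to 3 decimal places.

Prior: Beta(6.8, 7).
Data: 5 successes in 9 trials (from the sequence). The binomial likelihood contributes p^5(1−p)^4, so the posterior is Beta(6.8+5, 7+4) = Beta(11.8, 11).
For Beta(a, b) with a, b > 1 the mode is (a−1)/(a+b−2) = 10.8/20.8 ≈ 0.519.

p̂_MAP = 0.519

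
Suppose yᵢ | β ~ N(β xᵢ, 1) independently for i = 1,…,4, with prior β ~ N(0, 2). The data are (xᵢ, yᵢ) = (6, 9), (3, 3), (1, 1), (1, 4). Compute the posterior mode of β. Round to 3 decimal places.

β̂_MAP = 1.432

log p(β | y) = −Σ(yᵢ − βxᵢ)²/(2·1) − β²/(2·2) + const.
Setting the derivative to zero: Σxᵢ(yᵢ − βxᵢ)/1 − β/2 = 0, so β = Σxᵢyᵢ / (Σxᵢ² + σ²/τ²).
Σxᵢyᵢ = 6·9 + 3·3 + 1·1 + 1·4 = 68; Σxᵢ² = 47; σ²/τ² = 0.5.
β̂_MAP = 68 / (47 + 0.5) = 68/47.5 ≈ 1.432.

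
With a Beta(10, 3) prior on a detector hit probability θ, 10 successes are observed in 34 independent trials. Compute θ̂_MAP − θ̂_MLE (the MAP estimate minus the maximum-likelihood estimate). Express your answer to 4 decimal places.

Posterior is Beta(20, 27); MAP = (20−1)/(47−2) = 19/45 ≈ 0.42222.
MLE ignores the prior: θ̂_MLE = k/n = 10/34 ≈ 0.29412.
Difference = 19/45 − 10/34 = 98/765 ≈ 0.1281.

MAP − MLE = 0.1281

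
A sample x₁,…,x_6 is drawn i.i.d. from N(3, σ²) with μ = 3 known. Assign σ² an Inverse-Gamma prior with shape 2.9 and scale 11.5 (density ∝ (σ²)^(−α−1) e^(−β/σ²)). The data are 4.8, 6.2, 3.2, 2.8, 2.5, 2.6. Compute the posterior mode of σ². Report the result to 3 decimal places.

σ̂²_MAP = 2.679

Sum of squared deviations about the known mean: SS = (4.8−3)² + (6.2−3)² + (3.2−3)² + (2.8−3)² + (2.5−3)² + (2.6−3)² = 13.97.
The Normal likelihood contributes (σ²)^(−n/2) exp(−SS/(2σ²)), so the posterior is Inverse-Gamma(α + n/2, β + SS/2) = Inverse-Gamma(5.9, 18.485).
The mode of Inverse-Gamma(a, b) is b/(a+1) = 18.485/6.9 ≈ 2.679.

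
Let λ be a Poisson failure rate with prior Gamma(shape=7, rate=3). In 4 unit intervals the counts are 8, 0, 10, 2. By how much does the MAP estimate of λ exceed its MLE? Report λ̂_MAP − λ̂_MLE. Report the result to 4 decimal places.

MAP − MLE = -1.2857

Σxᵢ = 20. Posterior is Gamma(27, 7); MAP = (27−1)/7 = 26/7 ≈ 3.71429.
MLE = x̄ = 20/4 ≈ 5.00000.
Difference = 26/7 − 20/4 = -9/7 ≈ -1.2857.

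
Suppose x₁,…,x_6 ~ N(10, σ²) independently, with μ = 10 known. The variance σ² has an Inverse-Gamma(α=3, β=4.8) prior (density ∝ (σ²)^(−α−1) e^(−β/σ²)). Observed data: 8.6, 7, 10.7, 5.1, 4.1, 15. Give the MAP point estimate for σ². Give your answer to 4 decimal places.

σ̂²_MAP = 7.4907

Sum of squared deviations about the known mean: SS = (8.6−10)² + (7−10)² + (10.7−10)² + (5.1−10)² + (4.1−10)² + (15−10)² = 95.27.
The Normal likelihood contributes (σ²)^(−n/2) exp(−SS/(2σ²)), so the posterior is Inverse-Gamma(α + n/2, β + SS/2) = Inverse-Gamma(6, 52.435).
The mode of Inverse-Gamma(a, b) is b/(a+1) = 52.435/7 ≈ 7.4907.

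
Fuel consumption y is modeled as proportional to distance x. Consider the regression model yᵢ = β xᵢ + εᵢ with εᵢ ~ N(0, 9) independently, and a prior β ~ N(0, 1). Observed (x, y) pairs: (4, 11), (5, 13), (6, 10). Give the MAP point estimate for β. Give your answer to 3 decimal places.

log p(β | y) = −Σ(yᵢ − βxᵢ)²/(2·9) − β²/(2·1) + const.
Setting the derivative to zero: Σxᵢ(yᵢ − βxᵢ)/9 − β/1 = 0, so β = Σxᵢyᵢ / (Σxᵢ² + σ²/τ²).
Σxᵢyᵢ = 4·11 + 5·13 + 6·10 = 169; Σxᵢ² = 77; σ²/τ² = 9.
β̂_MAP = 169 / (77 + 9) = 169/86 ≈ 1.965.

β̂_MAP = 1.965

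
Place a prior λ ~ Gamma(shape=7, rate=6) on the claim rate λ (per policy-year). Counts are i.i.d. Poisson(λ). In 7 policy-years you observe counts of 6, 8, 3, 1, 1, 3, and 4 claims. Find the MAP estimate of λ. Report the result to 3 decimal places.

Σxᵢ = 6+8+3+1+1+3+4 = 26, with n = 7.
Posterior ∝ λ^6e^(−6λ) · λ^26e^(−7λ) = λ^32e^(−13λ), i.e. Gamma(shape=33, rate=13).
The mode of a Gamma(a, b) with a ≥ 1 (shape–rate) is (a−1)/b = 32/13 ≈ 2.462.

λ̂_MAP = 2.462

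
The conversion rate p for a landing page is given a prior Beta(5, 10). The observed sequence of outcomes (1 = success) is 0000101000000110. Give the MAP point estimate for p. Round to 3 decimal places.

Prior: Beta(5, 10).
Data: 4 successes in 16 trials (from the sequence). The binomial likelihood contributes p^4(1−p)^12, so the posterior is Beta(5+4, 10+12) = Beta(9, 22).
For Beta(a, b) with a, b > 1 the mode is (a−1)/(a+b−2) = 8/29 ≈ 0.276.

p̂_MAP = 0.276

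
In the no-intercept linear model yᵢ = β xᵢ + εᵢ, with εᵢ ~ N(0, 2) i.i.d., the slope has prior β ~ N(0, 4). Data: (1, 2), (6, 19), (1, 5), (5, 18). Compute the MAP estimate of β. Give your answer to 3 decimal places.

β̂_MAP = 3.323

log p(β | y) = −Σ(yᵢ − βxᵢ)²/(2·2) − β²/(2·4) + const.
Setting the derivative to zero: Σxᵢ(yᵢ − βxᵢ)/2 − β/4 = 0, so β = Σxᵢyᵢ / (Σxᵢ² + σ²/τ²).
Σxᵢyᵢ = 1·2 + 6·19 + 1·5 + 5·18 = 211; Σxᵢ² = 63; σ²/τ² = 0.5.
β̂_MAP = 211 / (63 + 0.5) = 211/63.5 ≈ 3.323.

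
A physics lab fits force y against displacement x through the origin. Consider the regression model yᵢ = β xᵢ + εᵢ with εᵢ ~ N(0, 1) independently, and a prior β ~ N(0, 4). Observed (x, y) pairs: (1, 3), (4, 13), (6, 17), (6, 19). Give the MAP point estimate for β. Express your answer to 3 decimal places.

log p(β | y) = −Σ(yᵢ − βxᵢ)²/(2·1) − β²/(2·4) + const.
Setting the derivative to zero: Σxᵢ(yᵢ − βxᵢ)/1 − β/4 = 0, so β = Σxᵢyᵢ / (Σxᵢ² + σ²/τ²).
Σxᵢyᵢ = 1·3 + 4·13 + 6·17 + 6·19 = 271; Σxᵢ² = 89; σ²/τ² = 0.25.
β̂_MAP = 271 / (89 + 0.25) = 271/89.25 ≈ 3.036.

β̂_MAP = 3.036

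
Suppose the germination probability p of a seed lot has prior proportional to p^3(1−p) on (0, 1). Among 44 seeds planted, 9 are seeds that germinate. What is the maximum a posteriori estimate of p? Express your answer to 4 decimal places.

The prior density ∝ p^3(1−p)^1 is the kernel of Beta(4, 2).
Data: 9 successes in 44 trials. The binomial likelihood contributes p^9(1−p)^35, so the posterior is Beta(4+9, 2+35) = Beta(13, 37).
For Beta(a, b) with a, b > 1 the mode is (a−1)/(a+b−2) = 12/48 ≈ 0.2500.

p̂_MAP = 0.2500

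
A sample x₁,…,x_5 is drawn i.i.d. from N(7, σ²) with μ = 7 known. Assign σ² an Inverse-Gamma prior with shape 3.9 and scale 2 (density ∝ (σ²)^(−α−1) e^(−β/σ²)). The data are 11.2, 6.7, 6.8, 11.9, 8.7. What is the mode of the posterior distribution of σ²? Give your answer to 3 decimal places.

Sum of squared deviations about the known mean: SS = (11.2−7)² + (6.7−7)² + (6.8−7)² + (11.9−7)² + (8.7−7)² = 44.67.
The Normal likelihood contributes (σ²)^(−n/2) exp(−SS/(2σ²)), so the posterior is Inverse-Gamma(α + n/2, β + SS/2) = Inverse-Gamma(6.4, 24.335).
The mode of Inverse-Gamma(a, b) is b/(a+1) = 24.335/7.4 ≈ 3.289.

σ̂²_MAP = 3.289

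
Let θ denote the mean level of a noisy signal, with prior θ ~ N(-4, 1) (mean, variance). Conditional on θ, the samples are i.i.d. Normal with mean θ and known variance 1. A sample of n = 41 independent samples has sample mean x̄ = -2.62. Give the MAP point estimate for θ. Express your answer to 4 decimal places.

n = 41, x̄ = -2.62.
For a Normal prior and Normal likelihood with known variance, the posterior is Normal; its mode equals its mean, the precision-weighted average.
Prior precision 1/σ₀² = 1/1 = 1; data precision n/σ² = 41/1 = 41.
θ̂ = (1·(-4) + 41·(-2.62)) / (1 + 41) = (-111.42)/42 = -1857/700 ≈ -2.6529.

θ̂_MAP = -2.6529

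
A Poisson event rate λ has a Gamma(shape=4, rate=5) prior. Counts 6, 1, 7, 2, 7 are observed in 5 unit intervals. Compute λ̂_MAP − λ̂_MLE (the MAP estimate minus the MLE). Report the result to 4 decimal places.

MAP − MLE = -2.0000

Σxᵢ = 23. Posterior is Gamma(27, 10); MAP = (27−1)/10 = 26/10 ≈ 2.60000.
MLE = x̄ = 23/5 ≈ 4.60000.
Difference = 26/10 − 23/5 = -2 ≈ -2.0000.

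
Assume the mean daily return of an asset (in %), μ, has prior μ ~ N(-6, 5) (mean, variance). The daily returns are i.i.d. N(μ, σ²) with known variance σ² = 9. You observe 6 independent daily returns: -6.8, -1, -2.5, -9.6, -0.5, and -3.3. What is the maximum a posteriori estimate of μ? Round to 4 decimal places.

μ̂_MAP = -4.4231

n = 6; x̄ = ((-6.8) + (-1) + (-2.5) + (-9.6) + (-0.5) + (-3.3))/6 = -23.7/6 = -3.95.
For a Normal prior and Normal likelihood with known variance, the posterior is Normal; its mode equals its mean, the precision-weighted average.
Prior precision 1/σ₀² = 1/5 = 0.2; data precision n/σ² = 6/9 = 2/3.
μ̂ = (0.2·(-6) + (2/3)·(-3.95)) / (0.2 + 2/3) = (-23/6)/(13/15) = -115/26 ≈ -4.4231.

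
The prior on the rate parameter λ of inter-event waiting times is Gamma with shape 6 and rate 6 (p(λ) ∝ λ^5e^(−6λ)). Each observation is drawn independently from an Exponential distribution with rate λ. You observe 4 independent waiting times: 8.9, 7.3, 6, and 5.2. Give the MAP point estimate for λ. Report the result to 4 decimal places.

The Exponential(rate=λ) likelihood is ∝ λ^n e^(−λΣtᵢ). Here n = 4 and Σtᵢ = 8.9 + 7.3 + 6 + 5.2 = 27.4.
Posterior ∝ λ^5e^(−6λ) · λ^4e^(−27.4λ) = λ^9e^(−33.4λ), i.e. Gamma(10, 33.4).
Mode = (a−1)/b = 9/33.4 ≈ 0.2695.

λ̂_MAP = 0.2695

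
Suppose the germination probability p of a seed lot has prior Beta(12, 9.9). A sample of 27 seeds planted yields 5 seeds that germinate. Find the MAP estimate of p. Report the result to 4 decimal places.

p̂_MAP = 0.3412

Prior: Beta(12, 9.9).
Data: 5 successes in 27 trials. The binomial likelihood contributes p^5(1−p)^22, so the posterior is Beta(12+5, 9.9+22) = Beta(17, 31.9).
For Beta(a, b) with a, b > 1 the mode is (a−1)/(a+b−2) = 16/46.9 ≈ 0.3412.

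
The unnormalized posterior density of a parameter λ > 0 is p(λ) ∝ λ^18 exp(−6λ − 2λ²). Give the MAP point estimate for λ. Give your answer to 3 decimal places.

λ̂_MAP = 1.500

ℓ'(λ) = 18/λ − 6 − 4λ. Setting this to zero and multiplying by λ: 4λ² + 6λ − 18 = 0.
λ = (−6 + √(6² + 4·4·18)) / (2·4) = (−6 + √324) / 8 = (−6 + 18)/8 = 3/2.
ℓ''(λ) = −18/λ² − 4 < 0, confirming a maximum.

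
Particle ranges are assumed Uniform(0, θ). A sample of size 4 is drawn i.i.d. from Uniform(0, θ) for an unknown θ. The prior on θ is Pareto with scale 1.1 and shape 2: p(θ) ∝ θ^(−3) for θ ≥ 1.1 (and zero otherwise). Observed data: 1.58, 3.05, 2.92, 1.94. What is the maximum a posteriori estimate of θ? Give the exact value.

θ̂_MAP = 3.05

The Uniform(0, θ) likelihood is θ^(−n) for θ ≥ max(xᵢ), zero otherwise. Here max(xᵢ) = 3.05.
Posterior ∝ θ^(−3) · θ^(−4) = θ^(−7) on θ ≥ max(1.1, 3.05) = 3.05.
This density is strictly decreasing in θ, so the posterior mode lies at the lower boundary of the support.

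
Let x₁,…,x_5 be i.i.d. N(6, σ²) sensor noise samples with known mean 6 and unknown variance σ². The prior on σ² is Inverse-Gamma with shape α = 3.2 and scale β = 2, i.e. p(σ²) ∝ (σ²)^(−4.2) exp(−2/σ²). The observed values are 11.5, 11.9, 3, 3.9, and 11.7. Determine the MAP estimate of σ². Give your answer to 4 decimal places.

σ̂²_MAP = 8.5791

Sum of squared deviations about the known mean: SS = (11.5−6)² + (11.9−6)² + (3−6)² + (3.9−6)² + (11.7−6)² = 110.96.
The Normal likelihood contributes (σ²)^(−n/2) exp(−SS/(2σ²)), so the posterior is Inverse-Gamma(α + n/2, β + SS/2) = Inverse-Gamma(5.7, 57.48).
The mode of Inverse-Gamma(a, b) is b/(a+1) = 57.48/6.7 ≈ 8.5791.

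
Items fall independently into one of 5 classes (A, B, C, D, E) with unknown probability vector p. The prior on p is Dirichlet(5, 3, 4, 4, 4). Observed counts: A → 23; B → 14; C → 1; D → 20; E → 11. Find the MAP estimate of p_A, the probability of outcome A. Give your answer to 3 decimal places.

MAP estimate of p_A = 0.321

The posterior is Dirichlet(αᵢ + nᵢ) = Dirichlet(28, 17, 5, 24, 15).
For a Dirichlet(a₁,…,a_K) with all aᵢ > 1, the mode has j-th component (aⱼ − 1)/(Σaᵢ − K).
Here Σaᵢ = 89 and K = 5, so p_A = (28 − 1)/(89 − 5) = 27/84 ≈ 0.321.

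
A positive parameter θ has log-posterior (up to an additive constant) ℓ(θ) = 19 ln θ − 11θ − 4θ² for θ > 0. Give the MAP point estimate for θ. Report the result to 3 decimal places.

θ̂_MAP = 1.000

ℓ'(θ) = 19/θ − 11 − 8θ. Setting this to zero and multiplying by θ: 8θ² + 11θ − 19 = 0.
θ = (−11 + √(11² + 4·8·19)) / (2·8) = (−11 + √729) / 16 = (−11 + 27)/16 = 1.
ℓ''(θ) = −19/θ² − 8 < 0, confirming a maximum.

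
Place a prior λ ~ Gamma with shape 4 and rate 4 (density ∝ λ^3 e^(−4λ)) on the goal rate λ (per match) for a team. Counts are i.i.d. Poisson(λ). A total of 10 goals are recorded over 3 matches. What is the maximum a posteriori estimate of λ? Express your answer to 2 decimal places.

Σxᵢ = 10, n = 3.
Posterior ∝ λ^3e^(−4λ) · λ^10e^(−3λ) = λ^13e^(−7λ), i.e. Gamma(shape=14, rate=7).
The mode of a Gamma(a, b) with a ≥ 1 (shape–rate) is (a−1)/b = 13/7 ≈ 1.86.

λ̂_MAP = 1.86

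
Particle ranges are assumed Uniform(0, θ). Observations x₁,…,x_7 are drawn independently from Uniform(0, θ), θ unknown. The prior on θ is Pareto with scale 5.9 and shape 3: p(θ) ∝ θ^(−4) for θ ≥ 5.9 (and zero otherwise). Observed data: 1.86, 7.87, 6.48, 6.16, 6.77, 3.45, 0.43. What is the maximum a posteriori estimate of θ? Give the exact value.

The Uniform(0, θ) likelihood is θ^(−n) for θ ≥ max(xᵢ), zero otherwise. Here max(xᵢ) = 7.87.
Posterior ∝ θ^(−4) · θ^(−7) = θ^(−11) on θ ≥ max(5.9, 7.87) = 7.87.
This density is strictly decreasing in θ, so the posterior mode lies at the lower boundary of the support.

θ̂_MAP = 7.87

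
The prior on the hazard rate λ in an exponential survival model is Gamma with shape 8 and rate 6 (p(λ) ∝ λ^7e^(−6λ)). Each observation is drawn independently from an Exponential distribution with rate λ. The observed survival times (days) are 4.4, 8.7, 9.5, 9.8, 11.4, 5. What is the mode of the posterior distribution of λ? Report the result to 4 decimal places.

λ̂_MAP = 0.2372

The Exponential(rate=λ) likelihood is ∝ λ^n e^(−λΣtᵢ). Here n = 6 and Σtᵢ = 4.4 + 8.7 + 9.5 + 9.8 + 11.4 + 5 = 48.8.
Posterior ∝ λ^7e^(−6λ) · λ^6e^(−48.8λ) = λ^13e^(−54.8λ), i.e. Gamma(14, 54.8).
Mode = (a−1)/b = 13/54.8 ≈ 0.2372.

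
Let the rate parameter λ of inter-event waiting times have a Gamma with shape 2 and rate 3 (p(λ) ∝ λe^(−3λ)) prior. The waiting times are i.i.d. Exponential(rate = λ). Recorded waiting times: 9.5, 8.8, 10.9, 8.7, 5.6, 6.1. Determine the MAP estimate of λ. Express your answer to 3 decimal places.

λ̂_MAP = 0.133

The Exponential(rate=λ) likelihood is ∝ λ^n e^(−λΣtᵢ). Here n = 6 and Σtᵢ = 9.5 + 8.8 + 10.9 + 8.7 + 5.6 + 6.1 = 49.6.
Posterior ∝ λe^(−3λ) · λ^6e^(−49.6λ) = λ^7e^(−52.6λ), i.e. Gamma(8, 52.6).
Mode = (a−1)/b = 7/52.6 ≈ 0.133.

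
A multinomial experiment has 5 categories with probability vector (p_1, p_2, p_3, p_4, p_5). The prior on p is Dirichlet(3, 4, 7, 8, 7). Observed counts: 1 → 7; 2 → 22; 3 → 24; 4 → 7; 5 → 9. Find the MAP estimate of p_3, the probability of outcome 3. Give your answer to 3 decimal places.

The posterior is Dirichlet(αᵢ + nᵢ) = Dirichlet(10, 26, 31, 15, 16).
For a Dirichlet(a₁,…,a_K) with all aᵢ > 1, the mode has j-th component (aⱼ − 1)/(Σaᵢ − K).
Here Σaᵢ = 98 and K = 5, so p_3 = (31 − 1)/(98 − 5) = 30/93 ≈ 0.323.

MAP estimate: 0.323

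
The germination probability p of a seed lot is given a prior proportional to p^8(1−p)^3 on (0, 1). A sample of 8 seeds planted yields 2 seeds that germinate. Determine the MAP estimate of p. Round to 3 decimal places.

p̂_MAP = 0.526

The prior density ∝ p^8(1−p)^3 is the kernel of Beta(9, 4).
Data: 2 successes in 8 trials. The binomial likelihood contributes p^2(1−p)^6, so the posterior is Beta(9+2, 4+6) = Beta(11, 10).
For Beta(a, b) with a, b > 1 the mode is (a−1)/(a+b−2) = 10/19 ≈ 0.526.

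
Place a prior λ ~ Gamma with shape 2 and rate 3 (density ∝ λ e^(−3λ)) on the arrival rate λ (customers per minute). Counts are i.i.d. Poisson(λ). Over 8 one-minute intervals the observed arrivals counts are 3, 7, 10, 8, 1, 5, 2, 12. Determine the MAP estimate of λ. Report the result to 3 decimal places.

Σxᵢ = 3+7+10+8+1+5+2+12 = 48, with n = 8.
Posterior ∝ λe^(−3λ) · λ^48e^(−8λ) = λ^49e^(−11λ), i.e. Gamma(shape=50, rate=11).
The mode of a Gamma(a, b) with a ≥ 1 (shape–rate) is (a−1)/b = 49/11 ≈ 4.455.

λ̂_MAP = 4.455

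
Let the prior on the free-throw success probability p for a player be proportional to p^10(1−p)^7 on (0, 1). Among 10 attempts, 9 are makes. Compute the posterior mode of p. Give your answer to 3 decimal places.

The prior density ∝ p^10(1−p)^7 is the kernel of Beta(11, 8).
Data: 9 successes in 10 trials. The binomial likelihood contributes p^9(1−p)^1, so the posterior is Beta(11+9, 8+1) = Beta(20, 9).
For Beta(a, b) with a, b > 1 the mode is (a−1)/(a+b−2) = 19/27 ≈ 0.704.

p̂_MAP = 0.704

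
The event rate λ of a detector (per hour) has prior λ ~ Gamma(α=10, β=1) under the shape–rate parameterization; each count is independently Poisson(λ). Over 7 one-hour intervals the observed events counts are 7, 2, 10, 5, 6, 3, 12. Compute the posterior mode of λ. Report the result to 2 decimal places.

Σxᵢ = 7+2+10+5+6+3+12 = 45, with n = 7.
Posterior ∝ λ^9e^(−1λ) · λ^45e^(−7λ) = λ^54e^(−8λ), i.e. Gamma(shape=55, rate=8).
The mode of a Gamma(a, b) with a ≥ 1 (shape–rate) is (a−1)/b = 54/8 ≈ 6.75.

λ̂_MAP = 6.75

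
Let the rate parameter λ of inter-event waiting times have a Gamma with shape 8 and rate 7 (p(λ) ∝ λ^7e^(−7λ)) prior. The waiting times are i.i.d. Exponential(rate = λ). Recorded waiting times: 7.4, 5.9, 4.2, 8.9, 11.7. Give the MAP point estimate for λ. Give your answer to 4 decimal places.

λ̂_MAP = 0.2661

The Exponential(rate=λ) likelihood is ∝ λ^n e^(−λΣtᵢ). Here n = 5 and Σtᵢ = 7.4 + 5.9 + 4.2 + 8.9 + 11.7 = 38.1.
Posterior ∝ λ^7e^(−7λ) · λ^5e^(−38.1λ) = λ^12e^(−45.1λ), i.e. Gamma(13, 45.1).
Mode = (a−1)/b = 12/45.1 ≈ 0.2661.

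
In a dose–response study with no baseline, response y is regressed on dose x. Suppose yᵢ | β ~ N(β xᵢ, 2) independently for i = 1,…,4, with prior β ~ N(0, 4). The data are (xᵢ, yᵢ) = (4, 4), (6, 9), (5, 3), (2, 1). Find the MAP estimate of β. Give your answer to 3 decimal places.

log p(β | y) = −Σ(yᵢ − βxᵢ)²/(2·2) − β²/(2·4) + const.
Setting the derivative to zero: Σxᵢ(yᵢ − βxᵢ)/2 − β/4 = 0, so β = Σxᵢyᵢ / (Σxᵢ² + σ²/τ²).
Σxᵢyᵢ = 4·4 + 6·9 + 5·3 + 2·1 = 87; Σxᵢ² = 81; σ²/τ² = 0.5.
β̂_MAP = 87 / (81 + 0.5) = 87/81.5 ≈ 1.067.

β̂_MAP = 1.067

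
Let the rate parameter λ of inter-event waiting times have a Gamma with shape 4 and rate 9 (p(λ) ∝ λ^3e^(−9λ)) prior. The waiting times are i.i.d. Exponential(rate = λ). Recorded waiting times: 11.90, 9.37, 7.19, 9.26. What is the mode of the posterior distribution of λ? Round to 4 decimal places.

The Exponential(rate=λ) likelihood is ∝ λ^n e^(−λΣtᵢ). Here n = 4 and Σtᵢ = 11.90 + 9.37 + 7.19 + 9.26 = 37.72.
Posterior ∝ λ^3e^(−9λ) · λ^4e^(−37.72λ) = λ^7e^(−46.72λ), i.e. Gamma(8, 46.72).
Mode = (a−1)/b = 7/46.72 ≈ 0.1498.

λ̂_MAP = 0.1498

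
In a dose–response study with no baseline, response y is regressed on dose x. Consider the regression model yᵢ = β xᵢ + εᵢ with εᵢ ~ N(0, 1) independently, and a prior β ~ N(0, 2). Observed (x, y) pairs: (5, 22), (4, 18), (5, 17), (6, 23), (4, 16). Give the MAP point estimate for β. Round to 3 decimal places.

log p(β | y) = −Σ(yᵢ − βxᵢ)²/(2·1) − β²/(2·2) + const.
Setting the derivative to zero: Σxᵢ(yᵢ − βxᵢ)/1 − β/2 = 0, so β = Σxᵢyᵢ / (Σxᵢ² + σ²/τ²).
Σxᵢyᵢ = 5·22 + 4·18 + 5·17 + 6·23 + 4·16 = 469; Σxᵢ² = 118; σ²/τ² = 0.5.
β̂_MAP = 469 / (118 + 0.5) = 469/118.5 ≈ 3.958.

β̂_MAP = 3.958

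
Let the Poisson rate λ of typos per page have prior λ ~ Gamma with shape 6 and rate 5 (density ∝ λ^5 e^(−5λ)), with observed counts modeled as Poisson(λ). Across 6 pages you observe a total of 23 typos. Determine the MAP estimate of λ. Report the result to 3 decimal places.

λ̂_MAP = 2.545

Σxᵢ = 23, n = 6.
Posterior ∝ λ^5e^(−5λ) · λ^23e^(−6λ) = λ^28e^(−11λ), i.e. Gamma(shape=29, rate=11).
The mode of a Gamma(a, b) with a ≥ 1 (shape–rate) is (a−1)/b = 28/11 ≈ 2.545.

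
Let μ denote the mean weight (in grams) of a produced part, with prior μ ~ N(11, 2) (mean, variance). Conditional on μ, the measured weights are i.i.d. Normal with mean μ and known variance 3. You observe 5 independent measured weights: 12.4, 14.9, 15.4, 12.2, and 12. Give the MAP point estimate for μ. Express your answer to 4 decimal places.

n = 5; x̄ = (12.4 + 14.9 + 15.4 + 12.2 + 12)/5 = 66.9/5 = 13.38.
For a Normal prior and Normal likelihood with known variance, the posterior is Normal; its mode equals its mean, the precision-weighted average.
Prior precision 1/σ₀² = 1/2 = 0.5; data precision n/σ² = 5/3.
μ̂ = (0.5·11 + (5/3)·13.38) / (0.5 + 5/3) = 27.8/(13/6) = 834/65 ≈ 12.8308.

μ̂_MAP = 12.8308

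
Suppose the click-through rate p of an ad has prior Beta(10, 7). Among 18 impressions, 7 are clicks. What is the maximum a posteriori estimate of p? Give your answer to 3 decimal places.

Prior: Beta(10, 7).
Data: 7 successes in 18 trials. The binomial likelihood contributes p^7(1−p)^11, so the posterior is Beta(10+7, 7+11) = Beta(17, 18).
For Beta(a, b) with a, b > 1 the mode is (a−1)/(a+b−2) = 16/33 ≈ 0.485.

p̂_MAP = 0.485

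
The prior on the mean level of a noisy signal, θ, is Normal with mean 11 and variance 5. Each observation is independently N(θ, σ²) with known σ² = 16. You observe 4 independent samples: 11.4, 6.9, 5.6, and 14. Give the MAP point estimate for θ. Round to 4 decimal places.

θ̂_MAP = 10.1528

n = 4; x̄ = (11.4 + 6.9 + 5.6 + 14)/4 = 37.9/4 = 9.475.
For a Normal prior and Normal likelihood with known variance, the posterior is Normal; its mode equals its mean, the precision-weighted average.
Prior precision 1/σ₀² = 1/5 = 0.2; data precision n/σ² = 4/16 = 0.25.
θ̂ = (0.2·11 + 0.25·9.475) / (0.2 + 0.25) = 4.56875/0.45 = 731/72 ≈ 10.1528.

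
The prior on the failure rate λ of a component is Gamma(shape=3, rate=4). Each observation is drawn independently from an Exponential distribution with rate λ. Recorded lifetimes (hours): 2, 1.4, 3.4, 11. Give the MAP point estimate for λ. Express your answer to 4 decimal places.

λ̂_MAP = 0.2752

The Exponential(rate=λ) likelihood is ∝ λ^n e^(−λΣtᵢ). Here n = 4 and Σtᵢ = 2 + 1.4 + 3.4 + 11 = 17.8.
Posterior ∝ λ^2e^(−4λ) · λ^4e^(−17.8λ) = λ^6e^(−21.8λ), i.e. Gamma(7, 21.8).
Mode = (a−1)/b = 6/21.8 ≈ 0.2752.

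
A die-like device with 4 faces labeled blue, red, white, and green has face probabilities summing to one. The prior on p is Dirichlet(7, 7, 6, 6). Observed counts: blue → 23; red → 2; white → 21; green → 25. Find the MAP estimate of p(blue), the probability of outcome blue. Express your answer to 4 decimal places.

The posterior is Dirichlet(αᵢ + nᵢ) = Dirichlet(30, 9, 27, 31).
For a Dirichlet(a₁,…,a_K) with all aᵢ > 1, the mode has j-th component (aⱼ − 1)/(Σaᵢ − K).
Here Σaᵢ = 97 and K = 4, so p(blue) = (30 − 1)/(97 − 4) = 29/93 ≈ 0.3118.

MAP estimate of p(blue) = 0.3118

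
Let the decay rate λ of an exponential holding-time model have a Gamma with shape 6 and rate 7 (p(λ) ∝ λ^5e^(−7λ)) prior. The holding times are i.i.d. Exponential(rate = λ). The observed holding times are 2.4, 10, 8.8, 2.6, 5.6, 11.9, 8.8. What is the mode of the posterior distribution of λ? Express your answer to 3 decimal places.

The Exponential(rate=λ) likelihood is ∝ λ^n e^(−λΣtᵢ). Here n = 7 and Σtᵢ = 2.4 + 10 + 8.8 + 2.6 + 5.6 + 11.9 + 8.8 = 50.1.
Posterior ∝ λ^5e^(−7λ) · λ^7e^(−50.1λ) = λ^12e^(−57.1λ), i.e. Gamma(13, 57.1).
Mode = (a−1)/b = 12/57.1 ≈ 0.210.

λ̂_MAP = 0.210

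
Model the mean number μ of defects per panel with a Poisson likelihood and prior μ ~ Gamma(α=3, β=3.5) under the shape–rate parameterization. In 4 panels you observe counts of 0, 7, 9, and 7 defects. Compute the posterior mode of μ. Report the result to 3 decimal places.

Σxᵢ = 0+7+9+7 = 23, with n = 4.
Posterior ∝ μ^2e^(−3.5μ) · μ^23e^(−4μ) = μ^25e^(−7.5μ), i.e. Gamma(shape=26, rate=7.5).
The mode of a Gamma(a, b) with a ≥ 1 (shape–rate) is (a−1)/b = 25/7.5 ≈ 3.333.

μ̂_MAP = 3.333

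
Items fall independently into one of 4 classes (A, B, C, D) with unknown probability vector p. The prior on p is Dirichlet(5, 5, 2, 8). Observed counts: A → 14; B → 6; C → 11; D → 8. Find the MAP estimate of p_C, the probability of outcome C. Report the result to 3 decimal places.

The posterior is Dirichlet(αᵢ + nᵢ) = Dirichlet(19, 11, 13, 16).
For a Dirichlet(a₁,…,a_K) with all aᵢ > 1, the mode has j-th component (aⱼ − 1)/(Σaᵢ − K).
Here Σaᵢ = 59 and K = 4, so p_C = (13 − 1)/(59 − 4) = 12/55 ≈ 0.218.

MAP estimate of p_C = 0.218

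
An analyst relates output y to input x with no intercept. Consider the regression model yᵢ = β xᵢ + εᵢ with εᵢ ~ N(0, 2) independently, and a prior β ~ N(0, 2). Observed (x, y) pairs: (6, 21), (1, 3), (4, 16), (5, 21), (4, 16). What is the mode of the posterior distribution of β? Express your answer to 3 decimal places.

β̂_MAP = 3.811

log p(β | y) = −Σ(yᵢ − βxᵢ)²/(2·2) − β²/(2·2) + const.
Setting the derivative to zero: Σxᵢ(yᵢ − βxᵢ)/2 − β/2 = 0, so β = Σxᵢyᵢ / (Σxᵢ² + σ²/τ²).
Σxᵢyᵢ = 6·21 + 1·3 + 4·16 + 5·21 + 4·16 = 362; Σxᵢ² = 94; σ²/τ² = 1.
β̂_MAP = 362 / (94 + 1) = 362/95 ≈ 3.811.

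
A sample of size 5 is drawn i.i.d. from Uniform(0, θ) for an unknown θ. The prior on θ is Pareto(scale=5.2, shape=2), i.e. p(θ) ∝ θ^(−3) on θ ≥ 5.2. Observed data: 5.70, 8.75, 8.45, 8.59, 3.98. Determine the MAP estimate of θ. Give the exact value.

The Uniform(0, θ) likelihood is θ^(−n) for θ ≥ max(xᵢ), zero otherwise. Here max(xᵢ) = 8.75.
Posterior ∝ θ^(−3) · θ^(−5) = θ^(−8) on θ ≥ max(5.2, 8.75) = 8.75.
This density is strictly decreasing in θ, so the posterior mode lies at the lower boundary of the support.

θ̂_MAP = 8.75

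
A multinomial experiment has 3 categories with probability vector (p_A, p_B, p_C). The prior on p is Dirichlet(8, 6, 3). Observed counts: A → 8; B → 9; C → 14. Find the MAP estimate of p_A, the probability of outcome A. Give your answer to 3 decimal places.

The posterior is Dirichlet(αᵢ + nᵢ) = Dirichlet(16, 15, 17).
For a Dirichlet(a₁,…,a_K) with all aᵢ > 1, the mode has j-th component (aⱼ − 1)/(Σaᵢ − K).
Here Σaᵢ = 48 and K = 3, so p_A = (16 − 1)/(48 − 3) = 15/45 ≈ 0.333.

MAP estimate of p_A = 0.333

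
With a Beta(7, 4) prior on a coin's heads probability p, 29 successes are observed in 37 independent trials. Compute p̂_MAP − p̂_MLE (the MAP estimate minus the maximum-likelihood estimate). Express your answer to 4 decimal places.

MAP − MLE = -0.0229

Posterior is Beta(36, 12); MAP = (36−1)/(48−2) = 35/46 ≈ 0.76087.
MLE ignores the prior: p̂_MLE = k/n = 29/37 ≈ 0.78378.
Difference = 35/46 − 29/37 = -39/1702 ≈ -0.0229.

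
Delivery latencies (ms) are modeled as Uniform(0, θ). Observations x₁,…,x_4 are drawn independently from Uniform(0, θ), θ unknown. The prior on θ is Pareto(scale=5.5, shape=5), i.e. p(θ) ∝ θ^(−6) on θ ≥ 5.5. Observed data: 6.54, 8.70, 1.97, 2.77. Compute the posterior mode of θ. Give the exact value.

The Uniform(0, θ) likelihood is θ^(−n) for θ ≥ max(xᵢ), zero otherwise. Here max(xᵢ) = 8.70.
Posterior ∝ θ^(−6) · θ^(−4) = θ^(−10) on θ ≥ max(5.5, 8.70) = 8.70.
This density is strictly decreasing in θ, so the posterior mode lies at the lower boundary of the support.

θ̂_MAP = 8.70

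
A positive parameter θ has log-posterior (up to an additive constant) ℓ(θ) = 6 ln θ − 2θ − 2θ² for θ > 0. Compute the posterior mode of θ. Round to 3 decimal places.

ℓ'(θ) = 6/θ − 2 − 4θ. Setting this to zero and multiplying by θ: 4θ² + 2θ − 6 = 0.
θ = (−2 + √(2² + 4·4·6)) / (2·4) = (−2 + √100) / 8 = (−2 + 10)/8 = 1.
ℓ''(θ) = −6/θ² − 4 < 0, confirming a maximum.

θ̂_MAP = 1.000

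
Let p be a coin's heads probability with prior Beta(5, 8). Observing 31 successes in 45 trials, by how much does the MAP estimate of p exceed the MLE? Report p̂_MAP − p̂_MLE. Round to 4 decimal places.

MAP − MLE = -0.0639

Posterior is Beta(36, 22); MAP = (36−1)/(58−2) = 35/56 ≈ 0.62500.
MLE ignores the prior: p̂_MLE = k/n = 31/45 ≈ 0.68889.
Difference = 35/56 − 31/45 = -23/360 ≈ -0.0639.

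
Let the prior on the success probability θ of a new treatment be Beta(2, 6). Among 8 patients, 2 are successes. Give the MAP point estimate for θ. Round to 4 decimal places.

θ̂_MAP = 0.2143

Prior: Beta(2, 6).
Data: 2 successes in 8 trials. The binomial likelihood contributes θ^2(1−θ)^6, so the posterior is Beta(2+2, 6+6) = Beta(4, 12).
For Beta(a, b) with a, b > 1 the mode is (a−1)/(a+b−2) = 3/14 ≈ 0.2143.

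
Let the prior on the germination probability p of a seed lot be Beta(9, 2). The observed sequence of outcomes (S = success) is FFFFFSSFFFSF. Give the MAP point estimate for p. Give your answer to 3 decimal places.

Prior: Beta(9, 2).
Data: 3 successes in 12 trials (from the sequence). The binomial likelihood contributes p^3(1−p)^9, so the posterior is Beta(9+3, 2+9) = Beta(12, 11).
For Beta(a, b) with a, b > 1 the mode is (a−1)/(a+b−2) = 11/21 ≈ 0.524.

p̂_MAP = 0.524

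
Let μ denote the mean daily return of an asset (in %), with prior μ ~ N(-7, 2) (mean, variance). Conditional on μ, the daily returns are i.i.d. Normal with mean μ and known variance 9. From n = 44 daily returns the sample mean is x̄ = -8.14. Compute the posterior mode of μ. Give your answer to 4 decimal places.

n = 44, x̄ = -8.14.
For a Normal prior and Normal likelihood with known variance, the posterior is Normal; its mode equals its mean, the precision-weighted average.
Prior precision 1/σ₀² = 1/2 = 0.5; data precision n/σ² = 44/9.
μ̂ = (0.5·(-7) + (44/9)·(-8.14)) / (0.5 + 44/9) = (-19483/450)/(97/18) = -19483/2425 ≈ -8.0342.

μ̂_MAP = -8.0342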